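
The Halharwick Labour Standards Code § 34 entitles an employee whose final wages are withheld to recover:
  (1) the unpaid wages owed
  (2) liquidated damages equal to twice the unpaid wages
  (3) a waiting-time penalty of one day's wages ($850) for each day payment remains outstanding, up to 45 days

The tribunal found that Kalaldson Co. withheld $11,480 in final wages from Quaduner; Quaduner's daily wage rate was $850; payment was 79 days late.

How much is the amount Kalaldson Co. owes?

$72,690

Doubled: 2 × $11,480 = $22,960
Penalty days: min(79, 45) = 45
Waiting-time penalty: 45 × $850 = $38,250
Total award: $11,480 + $22,960 + $38,250 = $72,690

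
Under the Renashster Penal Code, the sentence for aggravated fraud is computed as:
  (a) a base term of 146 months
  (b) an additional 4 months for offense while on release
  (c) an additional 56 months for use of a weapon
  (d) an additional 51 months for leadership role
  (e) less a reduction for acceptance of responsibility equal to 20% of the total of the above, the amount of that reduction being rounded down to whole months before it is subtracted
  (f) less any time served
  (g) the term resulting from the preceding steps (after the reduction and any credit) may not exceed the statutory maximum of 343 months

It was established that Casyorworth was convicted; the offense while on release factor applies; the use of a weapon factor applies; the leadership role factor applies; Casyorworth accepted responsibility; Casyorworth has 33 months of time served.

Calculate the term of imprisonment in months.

173 months

Offense while on release enhancement: +4 months
Use of a weapon enhancement: +56 months
Leadership role enhancement: +51 months
Adjusted term: 146 months + 4 months + 56 months + 51 months = 257 months
Acceptance of responsibility reduction: 20% of 257 months = 51 months (rounded down)
After reduction: 257 − 51 = 206 months
Less time served: 206 months − 33 months = 173 months
Cap at 343 months: 173 months is within the cap, no reduction.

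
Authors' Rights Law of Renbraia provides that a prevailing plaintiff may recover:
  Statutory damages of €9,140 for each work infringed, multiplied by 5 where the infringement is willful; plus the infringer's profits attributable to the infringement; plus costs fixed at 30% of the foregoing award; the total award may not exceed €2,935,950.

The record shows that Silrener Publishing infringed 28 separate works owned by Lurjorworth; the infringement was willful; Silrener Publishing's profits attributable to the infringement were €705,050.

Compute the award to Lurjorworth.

€2,580,045

Statutory damages: 28 × €9,140 = €255,920
Multiplied by 5: 5 × €255,920 = €1,279,600
Combined award: €1,279,600 + €705,050 = €1,984,650
Costs: 30% of €1,984,650 = €595,395
Award plus costs: €1,984,650 + €595,395 = €2,580,045
Cap at €2,935,950: €2,580,045 is within the cap, no reduction.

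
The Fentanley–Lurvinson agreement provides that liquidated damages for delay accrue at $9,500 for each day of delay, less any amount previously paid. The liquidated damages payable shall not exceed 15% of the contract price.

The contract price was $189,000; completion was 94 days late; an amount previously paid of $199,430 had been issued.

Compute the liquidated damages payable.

Per-day damages: 94 × $9,500 = $893,000
Less amount previously paid: $893,000 − $199,430 = $693,570
Cap: 15% of $189,000 = $28,350
Cap at $28,350: $693,570 exceeds the cap → $28,350

$28,350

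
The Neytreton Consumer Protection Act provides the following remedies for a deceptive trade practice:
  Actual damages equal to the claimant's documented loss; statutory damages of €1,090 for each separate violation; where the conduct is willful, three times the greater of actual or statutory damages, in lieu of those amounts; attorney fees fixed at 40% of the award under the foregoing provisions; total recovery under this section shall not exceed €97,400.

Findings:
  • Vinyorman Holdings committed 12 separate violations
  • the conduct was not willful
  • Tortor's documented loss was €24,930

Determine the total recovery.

€53,214

Statutory damages: 12 × €1,090 = €13,080
Conduct not willful: the in-lieu enhancement does not apply.
Actual plus statutory damages: €24,930 + €13,080 = €38,010
Attorney fees: 40% of €38,010 = €15,204
Total before cap: €38,010 + €15,204 = €53,214
Cap at €97,400: €53,214 is within the cap, no reduction.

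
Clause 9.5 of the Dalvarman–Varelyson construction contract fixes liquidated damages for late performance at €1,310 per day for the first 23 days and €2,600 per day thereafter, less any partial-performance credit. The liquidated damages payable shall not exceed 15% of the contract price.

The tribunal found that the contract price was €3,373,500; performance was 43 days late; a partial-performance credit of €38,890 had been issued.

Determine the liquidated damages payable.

€43,240

First 23 days: 23 × €1,310 = €30,130
Remaining days: (43 − 23) × €2,600 = €52,000
Accrued per-day damages: €30,130 + €52,000 = €82,130
Less partial-performance credit: €82,130 − €38,890 = €43,240
Cap: 15% of €3,373,500 = €506,025
Cap at €506,025: €43,240 is within the cap, no reduction.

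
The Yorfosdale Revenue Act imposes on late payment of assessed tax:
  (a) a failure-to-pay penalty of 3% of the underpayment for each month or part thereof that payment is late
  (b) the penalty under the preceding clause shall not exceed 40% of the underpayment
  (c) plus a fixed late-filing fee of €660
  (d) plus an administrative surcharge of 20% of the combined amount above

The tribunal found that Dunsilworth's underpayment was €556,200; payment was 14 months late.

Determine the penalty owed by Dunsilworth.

€267,768

Accrued rate: 3% × 14 = 42%, capped at 40% → 40%
Failure-to-pay penalty: 40% of €556,200 = €222,480
Penalty before surcharge: €222,480 + €660 = €223,140
Administrative surcharge: 20% of €223,140 = €44,628
Total penalty: €223,140 + €44,628 = €267,768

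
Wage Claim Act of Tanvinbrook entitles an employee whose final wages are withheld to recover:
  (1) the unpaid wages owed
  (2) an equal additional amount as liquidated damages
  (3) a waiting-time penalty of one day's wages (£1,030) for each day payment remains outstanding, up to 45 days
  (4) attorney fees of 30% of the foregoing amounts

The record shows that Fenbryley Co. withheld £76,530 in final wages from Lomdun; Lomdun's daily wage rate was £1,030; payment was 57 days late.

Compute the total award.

Liquidated damages (equal amount): £76,530
Penalty days: min(57, 45) = 45
Waiting-time penalty: 45 × £1,030 = £46,350
Subtotal: £76,530 + £76,530 + £46,350 = £199,410
Attorney fees: 30% of £199,410 = £59,823
Total award: £199,410 + £59,823 = £259,233

£259,233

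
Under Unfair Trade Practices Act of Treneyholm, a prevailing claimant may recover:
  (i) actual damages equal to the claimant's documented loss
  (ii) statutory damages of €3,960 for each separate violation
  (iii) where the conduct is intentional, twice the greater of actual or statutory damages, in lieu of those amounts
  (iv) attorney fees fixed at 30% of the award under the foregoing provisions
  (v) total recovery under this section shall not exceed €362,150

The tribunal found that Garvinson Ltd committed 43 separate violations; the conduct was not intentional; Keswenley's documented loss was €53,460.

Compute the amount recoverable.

€290,862

Statutory damages: 43 × €3,960 = €170,280
Conduct not intentional: the in-lieu enhancement does not apply.
Actual plus statutory damages: €53,460 + €170,280 = €223,740
Attorney fees: 30% of €223,740 = €67,122
Total before cap: €223,740 + €67,122 = €290,862
Cap at €362,150: €290,862 is within the cap, no reduction.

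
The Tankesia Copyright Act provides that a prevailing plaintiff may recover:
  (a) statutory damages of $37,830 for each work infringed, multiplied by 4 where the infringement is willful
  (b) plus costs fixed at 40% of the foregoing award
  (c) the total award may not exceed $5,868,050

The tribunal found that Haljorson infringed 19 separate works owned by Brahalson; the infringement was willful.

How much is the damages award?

Statutory damages: 19 × $37,830 = $718,770
Multiplied by 4: 4 × $718,770 = $2,875,080
Costs: 40% of $2,875,080 = $1,150,032
Award plus costs: $2,875,080 + $1,150,032 = $4,025,112
Cap at $5,868,050: $4,025,112 is within the cap, no reduction.

Award: $4,025,112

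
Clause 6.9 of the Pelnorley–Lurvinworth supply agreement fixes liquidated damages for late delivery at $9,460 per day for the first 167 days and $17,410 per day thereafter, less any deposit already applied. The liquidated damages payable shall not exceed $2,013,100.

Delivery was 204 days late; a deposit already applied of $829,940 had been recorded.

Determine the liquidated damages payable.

$1,394,050

First 167 days: 167 × $9,460 = $1,579,820
Remaining days: (204 − 167) × $17,410 = $644,170
Accrued per-day damages: $1,579,820 + $644,170 = $2,223,990
Less deposit already applied: $2,223,990 − $829,940 = $1,394,050
Cap at $2,013,100: $1,394,050 is within the cap, no reduction.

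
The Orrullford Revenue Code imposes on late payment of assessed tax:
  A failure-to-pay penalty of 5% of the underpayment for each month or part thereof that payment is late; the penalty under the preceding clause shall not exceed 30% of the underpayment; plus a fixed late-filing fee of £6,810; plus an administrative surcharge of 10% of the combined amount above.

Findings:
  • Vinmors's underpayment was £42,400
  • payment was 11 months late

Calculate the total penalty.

Accrued rate: 5% × 11 = 55%, capped at 30% → 30%
Failure-to-pay penalty: 30% of £42,400 = £12,720
Penalty before surcharge: £12,720 + £6,810 = £19,530
Administrative surcharge: 10% of £19,530 = £1,953
Total penalty: £19,530 + £1,953 = £21,483

Penalty: £21,483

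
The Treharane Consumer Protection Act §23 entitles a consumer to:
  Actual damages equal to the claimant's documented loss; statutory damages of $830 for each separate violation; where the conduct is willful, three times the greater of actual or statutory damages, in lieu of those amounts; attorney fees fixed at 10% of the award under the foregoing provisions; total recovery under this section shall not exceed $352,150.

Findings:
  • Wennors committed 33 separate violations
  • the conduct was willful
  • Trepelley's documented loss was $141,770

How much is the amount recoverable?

$352,150

Statutory damages: 33 × $830 = $27,390
Greater of actual damages ($141,770) or statutory damages ($27,390): $141,770
Trebled: 3 × $141,770 = $425,310
Attorney fees: 10% of $425,310 = $42,531
Total before cap: $425,310 + $42,531 = $467,841
Cap at $352,150: $467,841 exceeds the cap → $352,150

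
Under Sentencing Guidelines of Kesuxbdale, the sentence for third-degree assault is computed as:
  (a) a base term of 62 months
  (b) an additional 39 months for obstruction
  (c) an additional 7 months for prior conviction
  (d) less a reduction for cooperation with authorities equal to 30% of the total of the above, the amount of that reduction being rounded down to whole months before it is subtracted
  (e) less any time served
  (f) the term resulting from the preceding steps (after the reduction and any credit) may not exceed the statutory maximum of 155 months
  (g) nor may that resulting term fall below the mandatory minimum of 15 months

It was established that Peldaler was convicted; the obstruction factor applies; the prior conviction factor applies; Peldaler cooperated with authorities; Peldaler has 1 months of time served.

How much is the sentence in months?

75 months

Obstruction enhancement: +39 months
Prior conviction enhancement: +7 months
Adjusted term: 62 months + 39 months + 7 months = 108 months
Cooperation with authorities reduction: 30% of 108 months = 32 months (rounded down)
After reduction: 108 − 32 = 76 months
Less time served: 76 months − 1 months = 75 months
Cap at 155 months: 75 months is within the cap, no reduction.
Minimum 15 months: 75 months meets the minimum, no increase.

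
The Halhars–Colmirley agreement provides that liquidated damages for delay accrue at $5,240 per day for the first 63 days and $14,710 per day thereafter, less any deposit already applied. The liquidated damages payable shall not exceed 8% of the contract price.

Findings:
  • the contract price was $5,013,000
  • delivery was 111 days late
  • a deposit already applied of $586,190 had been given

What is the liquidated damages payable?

$401,040

First 63 days: 63 × $5,240 = $330,120
Remaining days: (111 − 63) × $14,710 = $706,080
Accrued per-day damages: $330,120 + $706,080 = $1,036,200
Less deposit already applied: $1,036,200 − $586,190 = $450,010
Cap: 8% of $5,013,000 = $401,040
Cap at $401,040: $450,010 exceeds the cap → $401,040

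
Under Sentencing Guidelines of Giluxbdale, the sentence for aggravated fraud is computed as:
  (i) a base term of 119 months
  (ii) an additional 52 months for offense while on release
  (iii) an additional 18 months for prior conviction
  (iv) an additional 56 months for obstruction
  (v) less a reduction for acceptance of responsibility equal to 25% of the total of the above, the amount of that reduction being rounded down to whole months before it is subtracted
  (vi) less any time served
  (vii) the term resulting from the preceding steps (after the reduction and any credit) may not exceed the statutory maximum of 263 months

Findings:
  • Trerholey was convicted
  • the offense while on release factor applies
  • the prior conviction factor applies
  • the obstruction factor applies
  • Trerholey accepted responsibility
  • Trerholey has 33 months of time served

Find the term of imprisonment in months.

151 months

Offense while on release enhancement: +52 months
Prior conviction enhancement: +18 months
Obstruction enhancement: +56 months
Adjusted term: 119 months + 52 months + 18 months + 56 months = 245 months
Acceptance of responsibility reduction: 25% of 245 months = 61 months (rounded down)
After reduction: 245 − 61 = 184 months
Less time served: 184 months − 33 months = 151 months
Cap at 263 months: 151 months is within the cap, no reduction.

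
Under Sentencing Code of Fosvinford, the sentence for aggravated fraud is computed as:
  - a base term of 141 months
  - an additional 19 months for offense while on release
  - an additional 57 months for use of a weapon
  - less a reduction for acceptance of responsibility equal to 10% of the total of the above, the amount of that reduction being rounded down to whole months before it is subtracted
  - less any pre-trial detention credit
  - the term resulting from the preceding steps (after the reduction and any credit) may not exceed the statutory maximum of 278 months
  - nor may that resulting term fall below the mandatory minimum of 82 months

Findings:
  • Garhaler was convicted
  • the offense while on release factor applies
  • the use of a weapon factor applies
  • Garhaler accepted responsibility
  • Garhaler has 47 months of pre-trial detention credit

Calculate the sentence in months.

Offense while on release enhancement: +19 months
Use of a weapon enhancement: +57 months
Adjusted term: 141 months + 19 months + 57 months = 217 months
Acceptance of responsibility reduction: 10% of 217 months = 21 months (rounded down)
After reduction: 217 − 21 = 196 months
Less pre-trial detention credit: 196 months − 47 months = 149 months
Cap at 278 months: 149 months is within the cap, no reduction.
Minimum 82 months: 149 months meets the minimum, no increase.

149 months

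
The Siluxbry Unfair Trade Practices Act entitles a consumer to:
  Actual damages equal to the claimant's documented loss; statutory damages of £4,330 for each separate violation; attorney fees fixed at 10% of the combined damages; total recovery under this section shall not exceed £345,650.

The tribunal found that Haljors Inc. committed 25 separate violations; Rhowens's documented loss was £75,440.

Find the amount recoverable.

£202,059

Statutory damages: 25 × £4,330 = £108,250
Combined damages: £75,440 + £108,250 = £183,690
Attorney fees: 10% of £183,690 = £18,369
Total before cap: £183,690 + £18,369 = £202,059
Cap at £345,650: £202,059 is within the cap, no reduction.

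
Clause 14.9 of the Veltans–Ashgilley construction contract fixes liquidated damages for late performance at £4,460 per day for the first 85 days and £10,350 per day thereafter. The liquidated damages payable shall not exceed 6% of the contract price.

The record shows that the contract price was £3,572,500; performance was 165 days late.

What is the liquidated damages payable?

£214,350

First 85 days: 85 × £4,460 = £379,100
Remaining days: (165 − 85) × £10,350 = £828,000
Accrued per-day damages: £379,100 + £828,000 = £1,207,100
Cap: 6% of £3,572,500 = £214,350
Cap at £214,350: £1,207,100 exceeds the cap → £214,350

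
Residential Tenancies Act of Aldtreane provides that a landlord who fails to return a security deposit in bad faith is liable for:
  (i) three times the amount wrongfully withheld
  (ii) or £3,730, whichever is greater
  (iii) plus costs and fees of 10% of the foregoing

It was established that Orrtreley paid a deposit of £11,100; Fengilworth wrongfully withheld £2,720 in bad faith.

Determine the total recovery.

Trebled: 3 × £2,720 = £8,160
Minimum £3,730: £8,160 meets the minimum, no increase.
Costs and fees: 10% of £8,160 = £816
Total recovery: £8,160 + £816 = £8,976

£8,976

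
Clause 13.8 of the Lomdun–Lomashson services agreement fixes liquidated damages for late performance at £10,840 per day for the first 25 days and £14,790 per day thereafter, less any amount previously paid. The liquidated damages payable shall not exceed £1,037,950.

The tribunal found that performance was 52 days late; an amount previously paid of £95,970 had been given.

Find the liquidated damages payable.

£574,360

First 25 days: 25 × £10,840 = £271,000
Remaining days: (52 − 25) × £14,790 = £399,330
Accrued per-day damages: £271,000 + £399,330 = £670,330
Less amount previously paid: £670,330 − £95,970 = £574,360
Cap at £1,037,950: £574,360 is within the cap, no reduction.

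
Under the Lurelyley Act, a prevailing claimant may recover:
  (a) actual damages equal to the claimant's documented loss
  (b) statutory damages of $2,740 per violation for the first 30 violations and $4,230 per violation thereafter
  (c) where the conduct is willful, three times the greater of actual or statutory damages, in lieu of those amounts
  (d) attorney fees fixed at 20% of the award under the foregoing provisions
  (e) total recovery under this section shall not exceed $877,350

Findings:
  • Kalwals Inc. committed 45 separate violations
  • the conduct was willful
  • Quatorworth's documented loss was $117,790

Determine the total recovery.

First 30 violations: 30 × $2,740 = $82,200
Remaining violations: (45 − 30) × $4,230 = $63,450
Statutory damages: $82,200 + $63,450 = $145,650
Greater of actual damages ($117,790) or statutory damages ($145,650): $145,650
Trebled: 3 × $145,650 = $436,950
Attorney fees: 20% of $436,950 = $87,390
Total before cap: $436,950 + $87,390 = $524,340
Cap at $877,350: $524,340 is within the cap, no reduction.

$524,340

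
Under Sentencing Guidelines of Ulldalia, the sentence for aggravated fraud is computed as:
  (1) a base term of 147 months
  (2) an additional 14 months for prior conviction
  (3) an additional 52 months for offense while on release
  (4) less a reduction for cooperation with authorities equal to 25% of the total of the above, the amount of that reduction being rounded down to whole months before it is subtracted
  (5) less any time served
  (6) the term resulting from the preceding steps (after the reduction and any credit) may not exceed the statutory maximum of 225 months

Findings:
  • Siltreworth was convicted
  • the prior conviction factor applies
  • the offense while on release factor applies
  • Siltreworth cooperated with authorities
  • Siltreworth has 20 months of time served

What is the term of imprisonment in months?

Prior conviction enhancement: +14 months
Offense while on release enhancement: +52 months
Adjusted term: 147 months + 14 months + 52 months = 213 months
Cooperation with authorities reduction: 25% of 213 months = 53 months (rounded down)
After reduction: 213 − 53 = 160 months
Less time served: 160 months − 20 months = 140 months
Cap at 225 months: 140 months is within the cap, no reduction.

140 months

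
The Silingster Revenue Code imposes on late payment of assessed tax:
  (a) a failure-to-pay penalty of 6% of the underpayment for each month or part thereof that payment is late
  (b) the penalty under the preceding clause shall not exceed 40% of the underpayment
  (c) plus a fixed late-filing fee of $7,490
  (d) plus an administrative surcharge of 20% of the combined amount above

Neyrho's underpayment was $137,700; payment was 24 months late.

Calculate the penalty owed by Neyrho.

Accrued rate: 6% × 24 = 144%, capped at 40% → 40%
Failure-to-pay penalty: 40% of $137,700 = $55,080
Penalty before surcharge: $55,080 + $7,490 = $62,570
Administrative surcharge: 20% of $62,570 = $12,514
Total penalty: $62,570 + $12,514 = $75,084

$75,084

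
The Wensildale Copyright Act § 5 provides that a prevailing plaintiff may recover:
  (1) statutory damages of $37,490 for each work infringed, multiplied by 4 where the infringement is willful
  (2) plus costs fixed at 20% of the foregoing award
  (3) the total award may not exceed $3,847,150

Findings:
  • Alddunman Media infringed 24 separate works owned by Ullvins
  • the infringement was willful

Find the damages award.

$3,847,150

Statutory damages: 24 × $37,490 = $899,760
Multiplied by 4: 4 × $899,760 = $3,599,040
Costs: 20% of $3,599,040 = $719,808
Award plus costs: $3,599,040 + $719,808 = $4,318,848
Cap at $3,847,150: $4,318,848 exceeds the cap → $3,847,150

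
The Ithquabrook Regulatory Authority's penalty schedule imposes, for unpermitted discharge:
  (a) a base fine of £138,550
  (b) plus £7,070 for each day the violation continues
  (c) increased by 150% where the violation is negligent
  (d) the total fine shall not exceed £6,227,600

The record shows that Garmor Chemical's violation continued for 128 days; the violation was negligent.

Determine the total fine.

£2,608,775

Per-day component: 128 × £7,070 = £904,960
Base plus per-day: £138,550 + £904,960 = £1,043,510
Enhancement: 150% of £1,043,510 = £1,565,265
Enhanced fine: £1,043,510 + £1,565,265 = £2,608,775
Cap at £6,227,600: £2,608,775 is within the cap, no reduction.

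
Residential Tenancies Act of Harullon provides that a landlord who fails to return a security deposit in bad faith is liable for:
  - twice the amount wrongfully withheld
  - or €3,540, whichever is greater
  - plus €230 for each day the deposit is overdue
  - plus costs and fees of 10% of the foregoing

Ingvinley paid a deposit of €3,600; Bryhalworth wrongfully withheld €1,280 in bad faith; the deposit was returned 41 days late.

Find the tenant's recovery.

Doubled: 2 × €1,280 = €2,560
Minimum €3,540: €2,560 is below the minimum → €3,540
Late-return penalty: 41 × €230 = €9,430
Damages plus late penalty: €3,540 + €9,430 = €12,970
Costs and fees: 10% of €12,970 = €1,297
Total recovery: €12,970 + €1,297 = €14,267

Recovery: €14,267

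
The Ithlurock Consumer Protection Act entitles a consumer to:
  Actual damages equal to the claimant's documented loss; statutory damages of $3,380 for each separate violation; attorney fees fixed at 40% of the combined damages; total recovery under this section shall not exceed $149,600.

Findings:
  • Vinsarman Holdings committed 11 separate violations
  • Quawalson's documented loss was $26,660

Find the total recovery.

$89,376

Statutory damages: 11 × $3,380 = $37,180
Combined damages: $26,660 + $37,180 = $63,840
Attorney fees: 40% of $63,840 = $25,536
Total before cap: $63,840 + $25,536 = $89,376
Cap at $149,600: $89,376 is within the cap, no reduction.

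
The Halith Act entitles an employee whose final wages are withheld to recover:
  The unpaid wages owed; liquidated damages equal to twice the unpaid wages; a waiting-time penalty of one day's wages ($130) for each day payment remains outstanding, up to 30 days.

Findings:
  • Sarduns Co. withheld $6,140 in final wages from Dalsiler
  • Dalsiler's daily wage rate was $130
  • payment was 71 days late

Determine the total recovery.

$22,320

Doubled: 2 × $6,140 = $12,280
Penalty days: min(71, 30) = 30
Waiting-time penalty: 30 × $130 = $3,900
Total award: $6,140 + $12,280 + $3,900 = $22,320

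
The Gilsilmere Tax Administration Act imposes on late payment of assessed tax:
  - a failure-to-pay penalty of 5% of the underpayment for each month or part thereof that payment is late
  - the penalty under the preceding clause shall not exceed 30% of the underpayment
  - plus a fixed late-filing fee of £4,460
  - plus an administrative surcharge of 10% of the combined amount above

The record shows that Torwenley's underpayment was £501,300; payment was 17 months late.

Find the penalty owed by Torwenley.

Accrued rate: 5% × 17 = 85%, capped at 30% → 30%
Failure-to-pay penalty: 30% of £501,300 = £150,390
Penalty before surcharge: £150,390 + £4,460 = £154,850
Administrative surcharge: 10% of £154,850 = £15,485
Total penalty: £154,850 + £15,485 = £170,335

£170,335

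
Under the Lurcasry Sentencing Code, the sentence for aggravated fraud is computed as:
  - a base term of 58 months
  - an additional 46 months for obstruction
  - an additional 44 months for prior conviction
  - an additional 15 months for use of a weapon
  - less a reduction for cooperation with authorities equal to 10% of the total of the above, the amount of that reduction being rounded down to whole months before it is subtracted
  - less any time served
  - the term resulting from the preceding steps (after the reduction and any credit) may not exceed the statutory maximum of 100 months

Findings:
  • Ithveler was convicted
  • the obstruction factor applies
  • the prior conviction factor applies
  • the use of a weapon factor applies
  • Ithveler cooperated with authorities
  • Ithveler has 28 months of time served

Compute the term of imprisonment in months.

Obstruction enhancement: +46 months
Prior conviction enhancement: +44 months
Use of a weapon enhancement: +15 months
Adjusted term: 58 months + 46 months + 44 months + 15 months = 163 months
Cooperation with authorities reduction: 10% of 163 months = 16 months (rounded down)
After reduction: 163 − 16 = 147 months
Less time served: 147 months − 28 months = 119 months
Cap at 100 months: 119 months exceeds the cap → 100 months

100 months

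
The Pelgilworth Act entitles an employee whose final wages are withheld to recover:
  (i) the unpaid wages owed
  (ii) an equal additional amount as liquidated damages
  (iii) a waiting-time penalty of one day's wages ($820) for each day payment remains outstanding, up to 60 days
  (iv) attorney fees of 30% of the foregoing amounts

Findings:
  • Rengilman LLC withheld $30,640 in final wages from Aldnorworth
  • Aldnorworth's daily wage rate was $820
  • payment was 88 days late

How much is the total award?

Liquidated damages (equal amount): $30,640
Penalty days: min(88, 60) = 60
Waiting-time penalty: 60 × $820 = $49,200
Subtotal: $30,640 + $30,640 + $49,200 = $110,480
Attorney fees: 30% of $110,480 = $33,144
Total award: $110,480 + $33,144 = $143,624

$143,624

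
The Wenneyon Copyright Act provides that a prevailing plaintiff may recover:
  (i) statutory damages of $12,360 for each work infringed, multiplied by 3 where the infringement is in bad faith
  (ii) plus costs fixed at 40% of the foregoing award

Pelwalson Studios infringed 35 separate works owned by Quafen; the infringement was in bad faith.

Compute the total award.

Statutory damages: 35 × $12,360 = $432,600
Trebled: 3 × $432,600 = $1,297,800
Costs: 40% of $1,297,800 = $519,120
Award plus costs: $1,297,800 + $519,120 = $1,816,920

$1,816,920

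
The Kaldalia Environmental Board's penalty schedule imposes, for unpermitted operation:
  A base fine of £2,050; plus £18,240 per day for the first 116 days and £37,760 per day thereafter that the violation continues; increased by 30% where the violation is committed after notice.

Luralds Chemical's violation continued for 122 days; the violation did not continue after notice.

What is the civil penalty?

First 116 days: 116 × £18,240 = £2,115,840
Remaining days: (122 − 116) × £37,760 = £226,560
Per-day component: £2,115,840 + £226,560 = £2,342,400
Base plus per-day: £2,050 + £2,342,400 = £2,344,450
The violation did not continue after notice: no 30% increase.

Civil penalty: £2,344,450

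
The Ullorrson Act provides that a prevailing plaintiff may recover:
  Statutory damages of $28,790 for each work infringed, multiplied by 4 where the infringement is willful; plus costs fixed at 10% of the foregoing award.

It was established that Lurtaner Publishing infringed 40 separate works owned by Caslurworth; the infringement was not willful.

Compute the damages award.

Statutory damages: 40 × $28,790 = $1,151,600
Infringement not willful: no ×4 enhancement.
Costs: 10% of $1,151,600 = $115,160
Award plus costs: $1,151,600 + $115,160 = $1,266,760

Award: $1,266,760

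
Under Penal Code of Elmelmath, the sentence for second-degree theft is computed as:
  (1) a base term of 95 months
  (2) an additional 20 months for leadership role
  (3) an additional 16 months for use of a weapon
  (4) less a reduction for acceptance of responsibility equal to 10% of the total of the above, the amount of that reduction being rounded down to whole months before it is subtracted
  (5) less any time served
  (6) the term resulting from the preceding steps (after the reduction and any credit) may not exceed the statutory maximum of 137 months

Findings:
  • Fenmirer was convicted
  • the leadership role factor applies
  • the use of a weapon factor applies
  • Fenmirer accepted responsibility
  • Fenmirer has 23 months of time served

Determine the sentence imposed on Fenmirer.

Leadership role enhancement: +20 months
Use of a weapon enhancement: +16 months
Adjusted term: 95 months + 20 months + 16 months = 131 months
Acceptance of responsibility reduction: 10% of 131 months = 13 months (rounded down)
After reduction: 131 − 13 = 118 months
Less time served: 118 months − 23 months = 95 months
Cap at 137 months: 95 months is within the cap, no reduction.

Sentence: 95 months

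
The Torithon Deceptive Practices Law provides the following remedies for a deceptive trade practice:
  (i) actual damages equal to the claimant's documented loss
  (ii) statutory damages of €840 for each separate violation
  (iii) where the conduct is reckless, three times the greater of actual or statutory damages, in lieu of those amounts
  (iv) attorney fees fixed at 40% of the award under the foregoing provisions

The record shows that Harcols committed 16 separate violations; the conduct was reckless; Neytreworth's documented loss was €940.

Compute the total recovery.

€56,448

Statutory damages: 16 × €840 = €13,440
Greater of actual damages (€940) or statutory damages (€13,440): €13,440
Trebled: 3 × €13,440 = €40,320
Attorney fees: 40% of €40,320 = €16,128
Total recovery: €40,320 + €16,128 = €56,448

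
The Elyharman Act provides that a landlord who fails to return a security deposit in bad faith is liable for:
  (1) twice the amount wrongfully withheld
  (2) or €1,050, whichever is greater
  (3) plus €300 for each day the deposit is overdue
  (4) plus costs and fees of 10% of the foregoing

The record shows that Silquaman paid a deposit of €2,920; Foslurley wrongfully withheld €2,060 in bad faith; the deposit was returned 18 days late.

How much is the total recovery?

Doubled: 2 × €2,060 = €4,120
Minimum €1,050: €4,120 meets the minimum, no increase.
Late-return penalty: 18 × €300 = €5,400
Damages plus late penalty: €4,120 + €5,400 = €9,520
Costs and fees: 10% of €9,520 = €952
Total recovery: €9,520 + €952 = €10,472

Recovery: €10,472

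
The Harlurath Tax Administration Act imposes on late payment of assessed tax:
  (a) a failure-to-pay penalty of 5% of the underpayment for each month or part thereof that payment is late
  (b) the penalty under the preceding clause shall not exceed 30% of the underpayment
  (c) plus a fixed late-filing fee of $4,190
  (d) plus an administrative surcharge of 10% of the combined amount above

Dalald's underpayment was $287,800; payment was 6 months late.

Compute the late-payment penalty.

$99,583

Accrued rate: 5% × 6 = 30%, capped at 30% → 30%
Failure-to-pay penalty: 30% of $287,800 = $86,340
Penalty before surcharge: $86,340 + $4,190 = $90,530
Administrative surcharge: 10% of $90,530 = $9,053
Total penalty: $90,530 + $9,053 = $99,583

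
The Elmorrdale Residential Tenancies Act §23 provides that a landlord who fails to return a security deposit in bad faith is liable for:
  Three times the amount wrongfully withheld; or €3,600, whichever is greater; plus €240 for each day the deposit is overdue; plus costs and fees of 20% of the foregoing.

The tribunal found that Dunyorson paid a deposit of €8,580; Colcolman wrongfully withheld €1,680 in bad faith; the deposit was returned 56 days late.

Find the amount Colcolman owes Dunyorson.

Trebled: 3 × €1,680 = €5,040
Minimum €3,600: €5,040 meets the minimum, no increase.
Late-return penalty: 56 × €240 = €13,440
Damages plus late penalty: €5,040 + €13,440 = €18,480
Costs and fees: 20% of €18,480 = €3,696
Total recovery: €18,480 + €3,696 = €22,176

Recovery: €22,176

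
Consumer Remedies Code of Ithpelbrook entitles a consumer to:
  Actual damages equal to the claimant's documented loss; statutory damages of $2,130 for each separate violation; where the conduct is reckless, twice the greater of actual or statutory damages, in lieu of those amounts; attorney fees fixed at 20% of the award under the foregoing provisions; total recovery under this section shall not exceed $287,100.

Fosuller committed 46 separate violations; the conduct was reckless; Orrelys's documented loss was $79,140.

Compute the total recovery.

Statutory damages: 46 × $2,130 = $97,980
Greater of actual damages ($79,140) or statutory damages ($97,980): $97,980
Doubled: 2 × $97,980 = $195,960
Attorney fees: 20% of $195,960 = $39,192
Total before cap: $195,960 + $39,192 = $235,152
Cap at $287,100: $235,152 is within the cap, no reduction.

$235,152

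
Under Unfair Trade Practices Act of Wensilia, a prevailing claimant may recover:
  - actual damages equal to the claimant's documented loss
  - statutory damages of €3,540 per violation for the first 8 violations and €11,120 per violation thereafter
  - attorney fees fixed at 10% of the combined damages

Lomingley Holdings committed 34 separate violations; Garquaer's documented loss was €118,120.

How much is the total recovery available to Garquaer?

First 8 violations: 8 × €3,540 = €28,320
Remaining violations: (34 − 8) × €11,120 = €289,120
Statutory damages: €28,320 + €289,120 = €317,440
Combined damages: €118,120 + €317,440 = €435,560
Attorney fees: 10% of €435,560 = €43,556
Total recovery: €435,560 + €43,556 = €479,116

€479,116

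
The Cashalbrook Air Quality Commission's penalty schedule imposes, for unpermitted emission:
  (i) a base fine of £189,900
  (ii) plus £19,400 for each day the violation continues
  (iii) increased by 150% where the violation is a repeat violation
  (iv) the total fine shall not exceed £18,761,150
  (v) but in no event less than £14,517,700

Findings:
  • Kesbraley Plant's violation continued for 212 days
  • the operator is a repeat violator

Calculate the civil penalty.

Per-day component: 212 × £19,400 = £4,112,800
Base plus per-day: £189,900 + £4,112,800 = £4,302,700
Enhancement: 150% of £4,302,700 = £6,454,050
Enhanced fine: £4,302,700 + £6,454,050 = £10,756,750
Cap at £18,761,150: £10,756,750 is within the cap, no reduction.
Minimum £14,517,700: £10,756,750 is below the minimum → £14,517,700

Civil penalty: £14,517,700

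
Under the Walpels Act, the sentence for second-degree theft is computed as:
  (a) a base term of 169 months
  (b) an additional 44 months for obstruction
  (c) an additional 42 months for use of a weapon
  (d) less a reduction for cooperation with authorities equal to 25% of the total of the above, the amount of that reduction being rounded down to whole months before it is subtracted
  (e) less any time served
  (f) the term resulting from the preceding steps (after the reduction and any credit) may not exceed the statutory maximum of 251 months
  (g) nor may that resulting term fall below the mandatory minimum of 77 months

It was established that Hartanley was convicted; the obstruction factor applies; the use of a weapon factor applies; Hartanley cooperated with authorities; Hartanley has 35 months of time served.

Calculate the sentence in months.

Sentence: 157 months

Obstruction enhancement: +44 months
Use of a weapon enhancement: +42 months
Adjusted term: 169 months + 44 months + 42 months = 255 months
Cooperation with authorities reduction: 25% of 255 months = 63 months (rounded down)
After reduction: 255 − 63 = 192 months
Less time served: 192 months − 35 months = 157 months
Cap at 251 months: 157 months is within the cap, no reduction.
Minimum 77 months: 157 months meets the minimum, no increase.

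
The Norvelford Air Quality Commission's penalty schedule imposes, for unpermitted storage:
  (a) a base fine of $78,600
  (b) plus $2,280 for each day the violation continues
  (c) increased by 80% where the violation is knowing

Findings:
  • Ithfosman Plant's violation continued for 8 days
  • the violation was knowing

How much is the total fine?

$174,312

Per-day component: 8 × $2,280 = $18,240
Base plus per-day: $78,600 + $18,240 = $96,840
Enhancement: 80% of $96,840 = $77,472
Enhanced fine: $96,840 + $77,472 = $174,312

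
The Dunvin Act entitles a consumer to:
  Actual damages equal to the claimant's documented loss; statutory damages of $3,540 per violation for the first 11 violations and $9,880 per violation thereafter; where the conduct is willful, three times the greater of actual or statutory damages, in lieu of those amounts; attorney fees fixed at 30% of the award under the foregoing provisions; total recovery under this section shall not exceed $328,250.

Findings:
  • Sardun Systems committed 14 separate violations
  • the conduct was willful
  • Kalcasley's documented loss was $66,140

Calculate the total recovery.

Total recovery: $267,462

First 11 violations: 11 × $3,540 = $38,940
Remaining violations: (14 − 11) × $9,880 = $29,640
Statutory damages: $38,940 + $29,640 = $68,580
Greater of actual damages ($66,140) or statutory damages ($68,580): $68,580
Trebled: 3 × $68,580 = $205,740
Attorney fees: 30% of $205,740 = $61,722
Total before cap: $205,740 + $61,722 = $267,462
Cap at $328,250: $267,462 is within the cap, no reduction.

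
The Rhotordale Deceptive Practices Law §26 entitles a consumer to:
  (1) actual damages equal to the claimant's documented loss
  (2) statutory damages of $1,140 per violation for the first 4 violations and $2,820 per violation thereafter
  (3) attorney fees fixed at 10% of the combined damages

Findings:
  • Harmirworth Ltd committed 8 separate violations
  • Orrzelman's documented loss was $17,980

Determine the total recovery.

$37,202

First 4 violations: 4 × $1,140 = $4,560
Remaining violations: (8 − 4) × $2,820 = $11,280
Statutory damages: $4,560 + $11,280 = $15,840
Combined damages: $17,980 + $15,840 = $33,820
Attorney fees: 10% of $33,820 = $3,382
Total recovery: $33,820 + $3,382 = $37,202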